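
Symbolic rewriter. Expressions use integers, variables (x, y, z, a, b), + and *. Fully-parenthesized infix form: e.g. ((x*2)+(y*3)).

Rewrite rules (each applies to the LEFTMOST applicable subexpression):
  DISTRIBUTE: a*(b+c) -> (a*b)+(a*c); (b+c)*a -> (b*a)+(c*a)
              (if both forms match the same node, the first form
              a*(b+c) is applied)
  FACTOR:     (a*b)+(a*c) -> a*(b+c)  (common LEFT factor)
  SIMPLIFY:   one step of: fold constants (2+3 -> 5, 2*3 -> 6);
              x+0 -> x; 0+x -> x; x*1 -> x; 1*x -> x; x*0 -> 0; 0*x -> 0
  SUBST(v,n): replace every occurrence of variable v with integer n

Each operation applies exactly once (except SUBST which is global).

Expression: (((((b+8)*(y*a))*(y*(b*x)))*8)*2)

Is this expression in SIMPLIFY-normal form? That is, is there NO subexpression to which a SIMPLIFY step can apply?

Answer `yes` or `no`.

Answer: yes

Derivation:
Expression: (((((b+8)*(y*a))*(y*(b*x)))*8)*2)
Scanning for simplifiable subexpressions (pre-order)...
  at root: (((((b+8)*(y*a))*(y*(b*x)))*8)*2) (not simplifiable)
  at L: ((((b+8)*(y*a))*(y*(b*x)))*8) (not simplifiable)
  at LL: (((b+8)*(y*a))*(y*(b*x))) (not simplifiable)
  at LLL: ((b+8)*(y*a)) (not simplifiable)
  at LLLL: (b+8) (not simplifiable)
  at LLLR: (y*a) (not simplifiable)
  at LLR: (y*(b*x)) (not simplifiable)
  at LLRR: (b*x) (not simplifiable)
Result: no simplifiable subexpression found -> normal form.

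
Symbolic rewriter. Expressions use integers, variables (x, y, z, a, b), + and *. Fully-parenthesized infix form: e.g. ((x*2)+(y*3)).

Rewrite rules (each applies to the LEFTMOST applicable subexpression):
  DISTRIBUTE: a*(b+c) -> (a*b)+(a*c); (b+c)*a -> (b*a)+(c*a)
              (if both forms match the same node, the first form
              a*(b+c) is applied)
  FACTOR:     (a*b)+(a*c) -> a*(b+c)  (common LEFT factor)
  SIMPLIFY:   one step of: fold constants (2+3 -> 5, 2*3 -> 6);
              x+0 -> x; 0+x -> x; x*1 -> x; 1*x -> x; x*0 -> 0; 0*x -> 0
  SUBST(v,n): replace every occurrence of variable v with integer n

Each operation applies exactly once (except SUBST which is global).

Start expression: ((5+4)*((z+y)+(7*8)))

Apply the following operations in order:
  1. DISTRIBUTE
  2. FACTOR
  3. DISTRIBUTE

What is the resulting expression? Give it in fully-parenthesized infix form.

Answer: (((5+4)*(z+y))+((5+4)*(7*8)))

Derivation:
Start: ((5+4)*((z+y)+(7*8)))
Apply DISTRIBUTE at root (target: ((5+4)*((z+y)+(7*8)))): ((5+4)*((z+y)+(7*8))) -> (((5+4)*(z+y))+((5+4)*(7*8)))
Apply FACTOR at root (target: (((5+4)*(z+y))+((5+4)*(7*8)))): (((5+4)*(z+y))+((5+4)*(7*8))) -> ((5+4)*((z+y)+(7*8)))
Apply DISTRIBUTE at root (target: ((5+4)*((z+y)+(7*8)))): ((5+4)*((z+y)+(7*8))) -> (((5+4)*(z+y))+((5+4)*(7*8)))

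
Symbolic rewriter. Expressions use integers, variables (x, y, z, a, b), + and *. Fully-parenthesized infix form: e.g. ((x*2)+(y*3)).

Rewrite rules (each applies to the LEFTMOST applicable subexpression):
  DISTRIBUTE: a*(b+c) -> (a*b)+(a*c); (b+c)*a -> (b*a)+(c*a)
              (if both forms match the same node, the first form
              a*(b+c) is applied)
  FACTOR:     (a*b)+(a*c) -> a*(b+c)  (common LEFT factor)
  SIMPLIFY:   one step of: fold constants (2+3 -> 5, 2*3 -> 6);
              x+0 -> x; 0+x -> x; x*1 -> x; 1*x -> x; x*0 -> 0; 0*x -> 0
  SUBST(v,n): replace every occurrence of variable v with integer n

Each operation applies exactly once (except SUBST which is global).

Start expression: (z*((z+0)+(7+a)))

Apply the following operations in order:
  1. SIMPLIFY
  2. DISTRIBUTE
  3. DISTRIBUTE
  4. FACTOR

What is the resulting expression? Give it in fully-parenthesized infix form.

Start: (z*((z+0)+(7+a)))
Apply SIMPLIFY at RL (target: (z+0)): (z*((z+0)+(7+a))) -> (z*(z+(7+a)))
Apply DISTRIBUTE at root (target: (z*(z+(7+a)))): (z*(z+(7+a))) -> ((z*z)+(z*(7+a)))
Apply DISTRIBUTE at R (target: (z*(7+a))): ((z*z)+(z*(7+a))) -> ((z*z)+((z*7)+(z*a)))
Apply FACTOR at R (target: ((z*7)+(z*a))): ((z*z)+((z*7)+(z*a))) -> ((z*z)+(z*(7+a)))

Answer: ((z*z)+(z*(7+a)))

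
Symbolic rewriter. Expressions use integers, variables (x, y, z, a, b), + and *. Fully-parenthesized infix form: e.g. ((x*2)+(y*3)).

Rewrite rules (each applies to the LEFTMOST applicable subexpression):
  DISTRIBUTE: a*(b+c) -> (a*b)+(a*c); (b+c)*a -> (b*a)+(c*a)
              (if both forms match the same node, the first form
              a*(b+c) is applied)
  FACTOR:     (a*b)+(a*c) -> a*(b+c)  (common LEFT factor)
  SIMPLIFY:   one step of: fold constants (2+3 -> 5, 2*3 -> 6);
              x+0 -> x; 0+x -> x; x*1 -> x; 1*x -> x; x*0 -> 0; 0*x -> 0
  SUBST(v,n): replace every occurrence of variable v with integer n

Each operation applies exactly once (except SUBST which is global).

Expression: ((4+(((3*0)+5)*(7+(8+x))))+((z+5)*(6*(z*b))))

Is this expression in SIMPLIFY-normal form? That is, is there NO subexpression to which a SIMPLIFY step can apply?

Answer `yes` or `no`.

Expression: ((4+(((3*0)+5)*(7+(8+x))))+((z+5)*(6*(z*b))))
Scanning for simplifiable subexpressions (pre-order)...
  at root: ((4+(((3*0)+5)*(7+(8+x))))+((z+5)*(6*(z*b)))) (not simplifiable)
  at L: (4+(((3*0)+5)*(7+(8+x)))) (not simplifiable)
  at LR: (((3*0)+5)*(7+(8+x))) (not simplifiable)
  at LRL: ((3*0)+5) (not simplifiable)
  at LRLL: (3*0) (SIMPLIFIABLE)
  at LRR: (7+(8+x)) (not simplifiable)
  at LRRR: (8+x) (not simplifiable)
  at R: ((z+5)*(6*(z*b))) (not simplifiable)
  at RL: (z+5) (not simplifiable)
  at RR: (6*(z*b)) (not simplifiable)
  at RRR: (z*b) (not simplifiable)
Found simplifiable subexpr at path LRLL: (3*0)
One SIMPLIFY step would give: ((4+((0+5)*(7+(8+x))))+((z+5)*(6*(z*b))))
-> NOT in normal form.

Answer: no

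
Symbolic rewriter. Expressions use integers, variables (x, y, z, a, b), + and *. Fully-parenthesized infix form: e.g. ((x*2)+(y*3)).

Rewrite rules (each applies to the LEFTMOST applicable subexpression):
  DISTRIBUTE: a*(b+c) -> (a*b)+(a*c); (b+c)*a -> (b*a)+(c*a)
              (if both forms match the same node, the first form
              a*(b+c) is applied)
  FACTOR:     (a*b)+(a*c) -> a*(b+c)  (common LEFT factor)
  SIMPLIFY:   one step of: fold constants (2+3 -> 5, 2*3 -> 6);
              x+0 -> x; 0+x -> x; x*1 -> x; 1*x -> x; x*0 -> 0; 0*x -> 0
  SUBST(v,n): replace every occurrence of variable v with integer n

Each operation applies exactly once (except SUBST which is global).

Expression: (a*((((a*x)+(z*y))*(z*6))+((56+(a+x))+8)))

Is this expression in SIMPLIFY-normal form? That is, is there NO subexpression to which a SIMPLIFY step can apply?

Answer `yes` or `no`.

Answer: yes

Derivation:
Expression: (a*((((a*x)+(z*y))*(z*6))+((56+(a+x))+8)))
Scanning for simplifiable subexpressions (pre-order)...
  at root: (a*((((a*x)+(z*y))*(z*6))+((56+(a+x))+8))) (not simplifiable)
  at R: ((((a*x)+(z*y))*(z*6))+((56+(a+x))+8)) (not simplifiable)
  at RL: (((a*x)+(z*y))*(z*6)) (not simplifiable)
  at RLL: ((a*x)+(z*y)) (not simplifiable)
  at RLLL: (a*x) (not simplifiable)
  at RLLR: (z*y) (not simplifiable)
  at RLR: (z*6) (not simplifiable)
  at RR: ((56+(a+x))+8) (not simplifiable)
  at RRL: (56+(a+x)) (not simplifiable)
  at RRLR: (a+x) (not simplifiable)
Result: no simplifiable subexpression found -> normal form.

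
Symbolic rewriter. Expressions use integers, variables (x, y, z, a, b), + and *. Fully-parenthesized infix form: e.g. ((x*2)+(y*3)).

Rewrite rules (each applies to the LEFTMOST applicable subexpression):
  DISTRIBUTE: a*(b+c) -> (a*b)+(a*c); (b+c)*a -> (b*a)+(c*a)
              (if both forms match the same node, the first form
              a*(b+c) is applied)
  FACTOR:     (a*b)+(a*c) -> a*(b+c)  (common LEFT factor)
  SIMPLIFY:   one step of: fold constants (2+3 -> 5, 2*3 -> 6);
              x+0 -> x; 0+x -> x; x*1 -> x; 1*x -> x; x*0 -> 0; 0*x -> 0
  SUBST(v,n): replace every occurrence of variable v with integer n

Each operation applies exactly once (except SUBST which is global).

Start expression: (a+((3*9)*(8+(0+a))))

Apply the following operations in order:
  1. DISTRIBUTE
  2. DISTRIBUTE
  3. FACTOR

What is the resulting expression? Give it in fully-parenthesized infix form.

Answer: (a+(((3*9)*8)+((3*9)*(0+a))))

Derivation:
Start: (a+((3*9)*(8+(0+a))))
Apply DISTRIBUTE at R (target: ((3*9)*(8+(0+a)))): (a+((3*9)*(8+(0+a)))) -> (a+(((3*9)*8)+((3*9)*(0+a))))
Apply DISTRIBUTE at RR (target: ((3*9)*(0+a))): (a+(((3*9)*8)+((3*9)*(0+a)))) -> (a+(((3*9)*8)+(((3*9)*0)+((3*9)*a))))
Apply FACTOR at RR (target: (((3*9)*0)+((3*9)*a))): (a+(((3*9)*8)+(((3*9)*0)+((3*9)*a)))) -> (a+(((3*9)*8)+((3*9)*(0+a))))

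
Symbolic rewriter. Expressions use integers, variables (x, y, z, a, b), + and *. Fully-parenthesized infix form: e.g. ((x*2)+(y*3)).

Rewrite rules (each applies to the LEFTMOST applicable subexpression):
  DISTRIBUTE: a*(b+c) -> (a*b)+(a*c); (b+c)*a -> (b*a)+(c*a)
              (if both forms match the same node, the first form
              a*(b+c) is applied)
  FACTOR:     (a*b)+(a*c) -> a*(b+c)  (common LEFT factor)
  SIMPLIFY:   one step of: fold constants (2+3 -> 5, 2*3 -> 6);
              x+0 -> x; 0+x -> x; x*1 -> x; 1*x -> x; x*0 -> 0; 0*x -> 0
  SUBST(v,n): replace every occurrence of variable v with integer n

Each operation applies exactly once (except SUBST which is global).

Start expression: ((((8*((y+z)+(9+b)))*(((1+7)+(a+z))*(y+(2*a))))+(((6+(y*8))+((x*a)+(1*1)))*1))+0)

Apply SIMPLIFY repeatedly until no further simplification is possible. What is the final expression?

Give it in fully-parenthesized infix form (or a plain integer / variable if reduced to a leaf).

Start: ((((8*((y+z)+(9+b)))*(((1+7)+(a+z))*(y+(2*a))))+(((6+(y*8))+((x*a)+(1*1)))*1))+0)
Step 1: at root: ((((8*((y+z)+(9+b)))*(((1+7)+(a+z))*(y+(2*a))))+(((6+(y*8))+((x*a)+(1*1)))*1))+0) -> (((8*((y+z)+(9+b)))*(((1+7)+(a+z))*(y+(2*a))))+(((6+(y*8))+((x*a)+(1*1)))*1)); overall: ((((8*((y+z)+(9+b)))*(((1+7)+(a+z))*(y+(2*a))))+(((6+(y*8))+((x*a)+(1*1)))*1))+0) -> (((8*((y+z)+(9+b)))*(((1+7)+(a+z))*(y+(2*a))))+(((6+(y*8))+((x*a)+(1*1)))*1))
Step 2: at LRLL: (1+7) -> 8; overall: (((8*((y+z)+(9+b)))*(((1+7)+(a+z))*(y+(2*a))))+(((6+(y*8))+((x*a)+(1*1)))*1)) -> (((8*((y+z)+(9+b)))*((8+(a+z))*(y+(2*a))))+(((6+(y*8))+((x*a)+(1*1)))*1))
Step 3: at R: (((6+(y*8))+((x*a)+(1*1)))*1) -> ((6+(y*8))+((x*a)+(1*1))); overall: (((8*((y+z)+(9+b)))*((8+(a+z))*(y+(2*a))))+(((6+(y*8))+((x*a)+(1*1)))*1)) -> (((8*((y+z)+(9+b)))*((8+(a+z))*(y+(2*a))))+((6+(y*8))+((x*a)+(1*1))))
Step 4: at RRR: (1*1) -> 1; overall: (((8*((y+z)+(9+b)))*((8+(a+z))*(y+(2*a))))+((6+(y*8))+((x*a)+(1*1)))) -> (((8*((y+z)+(9+b)))*((8+(a+z))*(y+(2*a))))+((6+(y*8))+((x*a)+1)))
Fixed point: (((8*((y+z)+(9+b)))*((8+(a+z))*(y+(2*a))))+((6+(y*8))+((x*a)+1)))

Answer: (((8*((y+z)+(9+b)))*((8+(a+z))*(y+(2*a))))+((6+(y*8))+((x*a)+1)))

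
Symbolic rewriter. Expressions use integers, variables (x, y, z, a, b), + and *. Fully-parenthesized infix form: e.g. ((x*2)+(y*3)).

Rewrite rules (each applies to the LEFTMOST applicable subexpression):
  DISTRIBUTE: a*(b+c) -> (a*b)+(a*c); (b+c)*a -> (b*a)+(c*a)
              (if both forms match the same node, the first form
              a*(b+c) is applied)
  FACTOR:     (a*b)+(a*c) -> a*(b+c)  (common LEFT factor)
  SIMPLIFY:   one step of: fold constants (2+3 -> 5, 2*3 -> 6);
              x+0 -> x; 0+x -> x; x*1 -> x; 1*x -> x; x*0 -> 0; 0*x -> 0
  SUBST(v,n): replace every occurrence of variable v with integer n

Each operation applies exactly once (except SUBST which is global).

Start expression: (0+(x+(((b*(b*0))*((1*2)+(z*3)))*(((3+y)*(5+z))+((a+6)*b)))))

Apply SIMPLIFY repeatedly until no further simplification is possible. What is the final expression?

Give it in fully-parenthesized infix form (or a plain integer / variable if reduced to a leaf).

Start: (0+(x+(((b*(b*0))*((1*2)+(z*3)))*(((3+y)*(5+z))+((a+6)*b)))))
Step 1: at root: (0+(x+(((b*(b*0))*((1*2)+(z*3)))*(((3+y)*(5+z))+((a+6)*b))))) -> (x+(((b*(b*0))*((1*2)+(z*3)))*(((3+y)*(5+z))+((a+6)*b)))); overall: (0+(x+(((b*(b*0))*((1*2)+(z*3)))*(((3+y)*(5+z))+((a+6)*b))))) -> (x+(((b*(b*0))*((1*2)+(z*3)))*(((3+y)*(5+z))+((a+6)*b))))
Step 2: at RLLR: (b*0) -> 0; overall: (x+(((b*(b*0))*((1*2)+(z*3)))*(((3+y)*(5+z))+((a+6)*b)))) -> (x+(((b*0)*((1*2)+(z*3)))*(((3+y)*(5+z))+((a+6)*b))))
Step 3: at RLL: (b*0) -> 0; overall: (x+(((b*0)*((1*2)+(z*3)))*(((3+y)*(5+z))+((a+6)*b)))) -> (x+((0*((1*2)+(z*3)))*(((3+y)*(5+z))+((a+6)*b))))
Step 4: at RL: (0*((1*2)+(z*3))) -> 0; overall: (x+((0*((1*2)+(z*3)))*(((3+y)*(5+z))+((a+6)*b)))) -> (x+(0*(((3+y)*(5+z))+((a+6)*b))))
Step 5: at R: (0*(((3+y)*(5+z))+((a+6)*b))) -> 0; overall: (x+(0*(((3+y)*(5+z))+((a+6)*b)))) -> (x+0)
Step 6: at root: (x+0) -> x; overall: (x+0) -> x
Fixed point: x

Answer: x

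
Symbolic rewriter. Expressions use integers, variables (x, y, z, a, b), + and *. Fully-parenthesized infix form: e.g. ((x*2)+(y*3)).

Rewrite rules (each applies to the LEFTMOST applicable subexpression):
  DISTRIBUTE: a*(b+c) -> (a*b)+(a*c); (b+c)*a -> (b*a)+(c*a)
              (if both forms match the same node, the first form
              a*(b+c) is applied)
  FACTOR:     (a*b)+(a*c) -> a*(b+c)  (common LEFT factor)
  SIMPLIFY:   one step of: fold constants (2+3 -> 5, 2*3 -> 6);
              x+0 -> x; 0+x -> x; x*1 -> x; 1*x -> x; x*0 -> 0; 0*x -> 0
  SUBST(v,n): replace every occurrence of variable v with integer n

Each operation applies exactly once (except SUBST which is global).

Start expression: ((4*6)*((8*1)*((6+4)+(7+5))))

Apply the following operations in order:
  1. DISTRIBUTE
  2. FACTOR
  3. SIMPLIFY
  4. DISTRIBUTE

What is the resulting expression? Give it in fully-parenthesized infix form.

Answer: (24*(((8*1)*(6+4))+((8*1)*(7+5))))

Derivation:
Start: ((4*6)*((8*1)*((6+4)+(7+5))))
Apply DISTRIBUTE at R (target: ((8*1)*((6+4)+(7+5)))): ((4*6)*((8*1)*((6+4)+(7+5)))) -> ((4*6)*(((8*1)*(6+4))+((8*1)*(7+5))))
Apply FACTOR at R (target: (((8*1)*(6+4))+((8*1)*(7+5)))): ((4*6)*(((8*1)*(6+4))+((8*1)*(7+5)))) -> ((4*6)*((8*1)*((6+4)+(7+5))))
Apply SIMPLIFY at L (target: (4*6)): ((4*6)*((8*1)*((6+4)+(7+5)))) -> (24*((8*1)*((6+4)+(7+5))))
Apply DISTRIBUTE at R (target: ((8*1)*((6+4)+(7+5)))): (24*((8*1)*((6+4)+(7+5)))) -> (24*(((8*1)*(6+4))+((8*1)*(7+5))))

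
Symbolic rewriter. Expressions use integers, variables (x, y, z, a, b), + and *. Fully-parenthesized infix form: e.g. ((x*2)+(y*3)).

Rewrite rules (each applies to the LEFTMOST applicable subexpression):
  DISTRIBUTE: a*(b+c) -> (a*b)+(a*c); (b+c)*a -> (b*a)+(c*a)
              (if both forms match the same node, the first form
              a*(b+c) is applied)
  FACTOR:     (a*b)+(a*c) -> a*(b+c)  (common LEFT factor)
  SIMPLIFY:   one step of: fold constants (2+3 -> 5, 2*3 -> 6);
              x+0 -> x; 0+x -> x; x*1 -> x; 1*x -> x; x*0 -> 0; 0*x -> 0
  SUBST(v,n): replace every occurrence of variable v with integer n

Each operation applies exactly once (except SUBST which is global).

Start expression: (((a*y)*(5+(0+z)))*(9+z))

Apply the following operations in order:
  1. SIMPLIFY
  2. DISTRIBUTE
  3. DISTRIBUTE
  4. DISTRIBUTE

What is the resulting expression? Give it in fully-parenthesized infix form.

Start: (((a*y)*(5+(0+z)))*(9+z))
Apply SIMPLIFY at LRR (target: (0+z)): (((a*y)*(5+(0+z)))*(9+z)) -> (((a*y)*(5+z))*(9+z))
Apply DISTRIBUTE at root (target: (((a*y)*(5+z))*(9+z))): (((a*y)*(5+z))*(9+z)) -> ((((a*y)*(5+z))*9)+(((a*y)*(5+z))*z))
Apply DISTRIBUTE at LL (target: ((a*y)*(5+z))): ((((a*y)*(5+z))*9)+(((a*y)*(5+z))*z)) -> (((((a*y)*5)+((a*y)*z))*9)+(((a*y)*(5+z))*z))
Apply DISTRIBUTE at L (target: ((((a*y)*5)+((a*y)*z))*9)): (((((a*y)*5)+((a*y)*z))*9)+(((a*y)*(5+z))*z)) -> (((((a*y)*5)*9)+(((a*y)*z)*9))+(((a*y)*(5+z))*z))

Answer: (((((a*y)*5)*9)+(((a*y)*z)*9))+(((a*y)*(5+z))*z))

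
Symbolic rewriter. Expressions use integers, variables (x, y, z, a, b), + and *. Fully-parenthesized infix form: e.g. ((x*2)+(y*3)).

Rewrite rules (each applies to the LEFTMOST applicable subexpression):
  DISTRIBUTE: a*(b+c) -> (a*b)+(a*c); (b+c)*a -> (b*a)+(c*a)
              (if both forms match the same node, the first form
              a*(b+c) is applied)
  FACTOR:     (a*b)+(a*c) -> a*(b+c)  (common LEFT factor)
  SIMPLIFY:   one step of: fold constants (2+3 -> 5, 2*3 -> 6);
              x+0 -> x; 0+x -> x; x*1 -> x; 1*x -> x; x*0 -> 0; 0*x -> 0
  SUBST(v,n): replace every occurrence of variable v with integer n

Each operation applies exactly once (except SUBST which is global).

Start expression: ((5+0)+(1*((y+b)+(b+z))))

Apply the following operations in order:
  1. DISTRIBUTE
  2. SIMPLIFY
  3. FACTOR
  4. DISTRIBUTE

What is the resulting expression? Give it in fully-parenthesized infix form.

Start: ((5+0)+(1*((y+b)+(b+z))))
Apply DISTRIBUTE at R (target: (1*((y+b)+(b+z)))): ((5+0)+(1*((y+b)+(b+z)))) -> ((5+0)+((1*(y+b))+(1*(b+z))))
Apply SIMPLIFY at L (target: (5+0)): ((5+0)+((1*(y+b))+(1*(b+z)))) -> (5+((1*(y+b))+(1*(b+z))))
Apply FACTOR at R (target: ((1*(y+b))+(1*(b+z)))): (5+((1*(y+b))+(1*(b+z)))) -> (5+(1*((y+b)+(b+z))))
Apply DISTRIBUTE at R (target: (1*((y+b)+(b+z)))): (5+(1*((y+b)+(b+z)))) -> (5+((1*(y+b))+(1*(b+z))))

Answer: (5+((1*(y+b))+(1*(b+z))))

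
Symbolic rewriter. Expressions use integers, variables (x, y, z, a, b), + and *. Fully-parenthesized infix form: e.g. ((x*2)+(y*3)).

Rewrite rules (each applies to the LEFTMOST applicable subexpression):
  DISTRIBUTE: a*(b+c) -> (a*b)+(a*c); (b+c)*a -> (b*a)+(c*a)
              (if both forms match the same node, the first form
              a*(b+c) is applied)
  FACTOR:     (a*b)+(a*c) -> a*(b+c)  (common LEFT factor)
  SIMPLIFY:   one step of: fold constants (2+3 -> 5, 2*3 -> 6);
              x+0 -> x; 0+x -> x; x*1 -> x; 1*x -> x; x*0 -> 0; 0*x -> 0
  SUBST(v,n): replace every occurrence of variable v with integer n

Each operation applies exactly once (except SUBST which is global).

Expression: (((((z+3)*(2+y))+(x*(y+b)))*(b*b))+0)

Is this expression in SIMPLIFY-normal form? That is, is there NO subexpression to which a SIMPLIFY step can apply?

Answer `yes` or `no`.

Expression: (((((z+3)*(2+y))+(x*(y+b)))*(b*b))+0)
Scanning for simplifiable subexpressions (pre-order)...
  at root: (((((z+3)*(2+y))+(x*(y+b)))*(b*b))+0) (SIMPLIFIABLE)
  at L: ((((z+3)*(2+y))+(x*(y+b)))*(b*b)) (not simplifiable)
  at LL: (((z+3)*(2+y))+(x*(y+b))) (not simplifiable)
  at LLL: ((z+3)*(2+y)) (not simplifiable)
  at LLLL: (z+3) (not simplifiable)
  at LLLR: (2+y) (not simplifiable)
  at LLR: (x*(y+b)) (not simplifiable)
  at LLRR: (y+b) (not simplifiable)
  at LR: (b*b) (not simplifiable)
Found simplifiable subexpr at path root: (((((z+3)*(2+y))+(x*(y+b)))*(b*b))+0)
One SIMPLIFY step would give: ((((z+3)*(2+y))+(x*(y+b)))*(b*b))
-> NOT in normal form.

Answer: no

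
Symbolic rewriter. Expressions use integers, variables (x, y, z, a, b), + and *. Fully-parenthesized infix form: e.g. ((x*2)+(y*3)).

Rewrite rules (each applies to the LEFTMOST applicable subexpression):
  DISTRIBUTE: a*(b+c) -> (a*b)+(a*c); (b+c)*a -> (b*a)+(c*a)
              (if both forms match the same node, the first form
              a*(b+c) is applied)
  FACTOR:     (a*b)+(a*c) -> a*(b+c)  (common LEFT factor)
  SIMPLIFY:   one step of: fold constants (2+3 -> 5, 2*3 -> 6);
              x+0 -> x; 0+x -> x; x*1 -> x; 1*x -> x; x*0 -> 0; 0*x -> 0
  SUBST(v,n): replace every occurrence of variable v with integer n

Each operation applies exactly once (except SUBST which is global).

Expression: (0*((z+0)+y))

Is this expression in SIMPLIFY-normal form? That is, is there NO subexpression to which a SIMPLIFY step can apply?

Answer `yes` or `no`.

Expression: (0*((z+0)+y))
Scanning for simplifiable subexpressions (pre-order)...
  at root: (0*((z+0)+y)) (SIMPLIFIABLE)
  at R: ((z+0)+y) (not simplifiable)
  at RL: (z+0) (SIMPLIFIABLE)
Found simplifiable subexpr at path root: (0*((z+0)+y))
One SIMPLIFY step would give: 0
-> NOT in normal form.

Answer: no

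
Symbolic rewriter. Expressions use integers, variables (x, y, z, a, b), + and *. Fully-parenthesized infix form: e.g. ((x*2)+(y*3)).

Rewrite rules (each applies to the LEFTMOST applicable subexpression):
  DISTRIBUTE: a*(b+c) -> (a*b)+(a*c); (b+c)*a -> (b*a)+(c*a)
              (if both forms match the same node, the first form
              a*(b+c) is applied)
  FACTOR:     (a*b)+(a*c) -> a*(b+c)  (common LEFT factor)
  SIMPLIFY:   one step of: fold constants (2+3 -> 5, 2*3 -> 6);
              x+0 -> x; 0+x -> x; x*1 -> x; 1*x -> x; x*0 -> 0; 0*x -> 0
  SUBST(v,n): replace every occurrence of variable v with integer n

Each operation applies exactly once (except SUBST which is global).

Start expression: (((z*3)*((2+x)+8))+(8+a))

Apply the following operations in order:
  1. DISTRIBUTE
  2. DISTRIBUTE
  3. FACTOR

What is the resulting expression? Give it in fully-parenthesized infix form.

Start: (((z*3)*((2+x)+8))+(8+a))
Apply DISTRIBUTE at L (target: ((z*3)*((2+x)+8))): (((z*3)*((2+x)+8))+(8+a)) -> ((((z*3)*(2+x))+((z*3)*8))+(8+a))
Apply DISTRIBUTE at LL (target: ((z*3)*(2+x))): ((((z*3)*(2+x))+((z*3)*8))+(8+a)) -> (((((z*3)*2)+((z*3)*x))+((z*3)*8))+(8+a))
Apply FACTOR at LL (target: (((z*3)*2)+((z*3)*x))): (((((z*3)*2)+((z*3)*x))+((z*3)*8))+(8+a)) -> ((((z*3)*(2+x))+((z*3)*8))+(8+a))

Answer: ((((z*3)*(2+x))+((z*3)*8))+(8+a))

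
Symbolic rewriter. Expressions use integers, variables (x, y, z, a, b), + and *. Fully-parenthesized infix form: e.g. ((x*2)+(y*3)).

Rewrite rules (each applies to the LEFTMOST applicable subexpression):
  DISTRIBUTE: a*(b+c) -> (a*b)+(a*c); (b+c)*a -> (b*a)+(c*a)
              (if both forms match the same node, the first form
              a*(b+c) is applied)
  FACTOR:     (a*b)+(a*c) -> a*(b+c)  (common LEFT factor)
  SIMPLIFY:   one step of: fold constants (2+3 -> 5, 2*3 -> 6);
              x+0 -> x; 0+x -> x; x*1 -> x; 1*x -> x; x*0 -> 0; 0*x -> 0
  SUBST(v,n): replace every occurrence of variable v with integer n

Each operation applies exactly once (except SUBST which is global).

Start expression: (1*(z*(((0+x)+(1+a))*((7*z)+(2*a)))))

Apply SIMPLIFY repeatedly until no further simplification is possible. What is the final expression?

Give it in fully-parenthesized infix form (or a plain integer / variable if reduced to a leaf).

Start: (1*(z*(((0+x)+(1+a))*((7*z)+(2*a)))))
Step 1: at root: (1*(z*(((0+x)+(1+a))*((7*z)+(2*a))))) -> (z*(((0+x)+(1+a))*((7*z)+(2*a)))); overall: (1*(z*(((0+x)+(1+a))*((7*z)+(2*a))))) -> (z*(((0+x)+(1+a))*((7*z)+(2*a))))
Step 2: at RLL: (0+x) -> x; overall: (z*(((0+x)+(1+a))*((7*z)+(2*a)))) -> (z*((x+(1+a))*((7*z)+(2*a))))
Fixed point: (z*((x+(1+a))*((7*z)+(2*a))))

Answer: (z*((x+(1+a))*((7*z)+(2*a))))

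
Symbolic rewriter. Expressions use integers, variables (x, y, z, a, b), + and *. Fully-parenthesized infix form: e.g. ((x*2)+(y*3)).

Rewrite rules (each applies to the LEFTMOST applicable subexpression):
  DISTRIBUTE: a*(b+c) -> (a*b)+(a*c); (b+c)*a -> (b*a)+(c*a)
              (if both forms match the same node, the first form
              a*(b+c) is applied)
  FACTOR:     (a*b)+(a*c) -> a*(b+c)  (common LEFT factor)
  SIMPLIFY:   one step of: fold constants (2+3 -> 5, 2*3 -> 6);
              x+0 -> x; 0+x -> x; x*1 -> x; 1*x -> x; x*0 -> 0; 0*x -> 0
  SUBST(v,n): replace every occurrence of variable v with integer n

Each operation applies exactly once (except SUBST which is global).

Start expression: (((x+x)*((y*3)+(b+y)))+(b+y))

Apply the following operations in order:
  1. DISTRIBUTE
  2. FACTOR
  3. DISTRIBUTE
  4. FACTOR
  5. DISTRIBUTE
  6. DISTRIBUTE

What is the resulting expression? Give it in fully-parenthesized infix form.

Start: (((x+x)*((y*3)+(b+y)))+(b+y))
Apply DISTRIBUTE at L (target: ((x+x)*((y*3)+(b+y)))): (((x+x)*((y*3)+(b+y)))+(b+y)) -> ((((x+x)*(y*3))+((x+x)*(b+y)))+(b+y))
Apply FACTOR at L (target: (((x+x)*(y*3))+((x+x)*(b+y)))): ((((x+x)*(y*3))+((x+x)*(b+y)))+(b+y)) -> (((x+x)*((y*3)+(b+y)))+(b+y))
Apply DISTRIBUTE at L (target: ((x+x)*((y*3)+(b+y)))): (((x+x)*((y*3)+(b+y)))+(b+y)) -> ((((x+x)*(y*3))+((x+x)*(b+y)))+(b+y))
Apply FACTOR at L (target: (((x+x)*(y*3))+((x+x)*(b+y)))): ((((x+x)*(y*3))+((x+x)*(b+y)))+(b+y)) -> (((x+x)*((y*3)+(b+y)))+(b+y))
Apply DISTRIBUTE at L (target: ((x+x)*((y*3)+(b+y)))): (((x+x)*((y*3)+(b+y)))+(b+y)) -> ((((x+x)*(y*3))+((x+x)*(b+y)))+(b+y))
Apply DISTRIBUTE at LL (target: ((x+x)*(y*3))): ((((x+x)*(y*3))+((x+x)*(b+y)))+(b+y)) -> ((((x*(y*3))+(x*(y*3)))+((x+x)*(b+y)))+(b+y))

Answer: ((((x*(y*3))+(x*(y*3)))+((x+x)*(b+y)))+(b+y))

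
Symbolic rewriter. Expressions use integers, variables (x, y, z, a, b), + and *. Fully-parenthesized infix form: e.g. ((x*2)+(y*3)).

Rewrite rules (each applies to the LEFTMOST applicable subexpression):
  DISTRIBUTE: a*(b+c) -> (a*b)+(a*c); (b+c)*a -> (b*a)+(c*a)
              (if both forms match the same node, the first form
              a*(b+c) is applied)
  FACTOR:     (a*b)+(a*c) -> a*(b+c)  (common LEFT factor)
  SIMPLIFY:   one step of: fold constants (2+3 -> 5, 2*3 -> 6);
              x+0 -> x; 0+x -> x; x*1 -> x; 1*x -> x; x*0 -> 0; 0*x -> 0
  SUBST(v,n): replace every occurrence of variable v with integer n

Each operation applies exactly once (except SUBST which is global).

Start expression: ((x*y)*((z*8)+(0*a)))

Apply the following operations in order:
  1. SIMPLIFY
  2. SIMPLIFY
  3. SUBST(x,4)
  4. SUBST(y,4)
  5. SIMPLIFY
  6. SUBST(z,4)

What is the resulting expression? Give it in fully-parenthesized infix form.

Answer: (16*(4*8))

Derivation:
Start: ((x*y)*((z*8)+(0*a)))
Apply SIMPLIFY at RR (target: (0*a)): ((x*y)*((z*8)+(0*a))) -> ((x*y)*((z*8)+0))
Apply SIMPLIFY at R (target: ((z*8)+0)): ((x*y)*((z*8)+0)) -> ((x*y)*(z*8))
Apply SUBST(x,4): ((x*y)*(z*8)) -> ((4*y)*(z*8))
Apply SUBST(y,4): ((4*y)*(z*8)) -> ((4*4)*(z*8))
Apply SIMPLIFY at L (target: (4*4)): ((4*4)*(z*8)) -> (16*(z*8))
Apply SUBST(z,4): (16*(z*8)) -> (16*(4*8))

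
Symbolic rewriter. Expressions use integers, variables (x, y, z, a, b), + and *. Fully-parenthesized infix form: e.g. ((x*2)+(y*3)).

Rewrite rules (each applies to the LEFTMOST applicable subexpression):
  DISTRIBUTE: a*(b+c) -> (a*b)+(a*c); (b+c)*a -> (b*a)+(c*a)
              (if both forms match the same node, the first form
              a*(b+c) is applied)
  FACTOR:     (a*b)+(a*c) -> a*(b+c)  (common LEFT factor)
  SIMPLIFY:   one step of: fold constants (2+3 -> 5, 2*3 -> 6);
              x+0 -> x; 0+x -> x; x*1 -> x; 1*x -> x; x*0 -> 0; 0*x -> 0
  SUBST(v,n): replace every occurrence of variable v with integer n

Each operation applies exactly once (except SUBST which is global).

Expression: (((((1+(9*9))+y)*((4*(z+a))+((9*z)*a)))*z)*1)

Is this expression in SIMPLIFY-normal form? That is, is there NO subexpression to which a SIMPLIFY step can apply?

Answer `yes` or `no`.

Answer: no

Derivation:
Expression: (((((1+(9*9))+y)*((4*(z+a))+((9*z)*a)))*z)*1)
Scanning for simplifiable subexpressions (pre-order)...
  at root: (((((1+(9*9))+y)*((4*(z+a))+((9*z)*a)))*z)*1) (SIMPLIFIABLE)
  at L: ((((1+(9*9))+y)*((4*(z+a))+((9*z)*a)))*z) (not simplifiable)
  at LL: (((1+(9*9))+y)*((4*(z+a))+((9*z)*a))) (not simplifiable)
  at LLL: ((1+(9*9))+y) (not simplifiable)
  at LLLL: (1+(9*9)) (not simplifiable)
  at LLLLR: (9*9) (SIMPLIFIABLE)
  at LLR: ((4*(z+a))+((9*z)*a)) (not simplifiable)
  at LLRL: (4*(z+a)) (not simplifiable)
  at LLRLR: (z+a) (not simplifiable)
  at LLRR: ((9*z)*a) (not simplifiable)
  at LLRRL: (9*z) (not simplifiable)
Found simplifiable subexpr at path root: (((((1+(9*9))+y)*((4*(z+a))+((9*z)*a)))*z)*1)
One SIMPLIFY step would give: ((((1+(9*9))+y)*((4*(z+a))+((9*z)*a)))*z)
-> NOT in normal form.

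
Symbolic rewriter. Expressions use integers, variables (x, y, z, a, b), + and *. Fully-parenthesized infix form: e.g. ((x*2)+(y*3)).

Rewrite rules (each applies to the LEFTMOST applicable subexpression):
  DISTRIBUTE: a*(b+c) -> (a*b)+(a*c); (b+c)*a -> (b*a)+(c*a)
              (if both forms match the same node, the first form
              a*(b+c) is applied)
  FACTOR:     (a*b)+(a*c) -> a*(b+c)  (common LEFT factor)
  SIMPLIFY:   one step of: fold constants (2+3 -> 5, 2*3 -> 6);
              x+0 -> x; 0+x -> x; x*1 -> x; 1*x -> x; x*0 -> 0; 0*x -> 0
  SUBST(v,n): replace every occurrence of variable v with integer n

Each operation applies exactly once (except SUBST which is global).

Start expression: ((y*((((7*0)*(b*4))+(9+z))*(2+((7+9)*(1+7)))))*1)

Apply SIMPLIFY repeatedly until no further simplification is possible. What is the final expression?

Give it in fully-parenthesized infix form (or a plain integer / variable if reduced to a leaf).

Start: ((y*((((7*0)*(b*4))+(9+z))*(2+((7+9)*(1+7)))))*1)
Step 1: at root: ((y*((((7*0)*(b*4))+(9+z))*(2+((7+9)*(1+7)))))*1) -> (y*((((7*0)*(b*4))+(9+z))*(2+((7+9)*(1+7))))); overall: ((y*((((7*0)*(b*4))+(9+z))*(2+((7+9)*(1+7)))))*1) -> (y*((((7*0)*(b*4))+(9+z))*(2+((7+9)*(1+7)))))
Step 2: at RLLL: (7*0) -> 0; overall: (y*((((7*0)*(b*4))+(9+z))*(2+((7+9)*(1+7))))) -> (y*(((0*(b*4))+(9+z))*(2+((7+9)*(1+7)))))
Step 3: at RLL: (0*(b*4)) -> 0; overall: (y*(((0*(b*4))+(9+z))*(2+((7+9)*(1+7))))) -> (y*((0+(9+z))*(2+((7+9)*(1+7)))))
Step 4: at RL: (0+(9+z)) -> (9+z); overall: (y*((0+(9+z))*(2+((7+9)*(1+7))))) -> (y*((9+z)*(2+((7+9)*(1+7)))))
Step 5: at RRRL: (7+9) -> 16; overall: (y*((9+z)*(2+((7+9)*(1+7))))) -> (y*((9+z)*(2+(16*(1+7)))))
Step 6: at RRRR: (1+7) -> 8; overall: (y*((9+z)*(2+(16*(1+7))))) -> (y*((9+z)*(2+(16*8))))
Step 7: at RRR: (16*8) -> 128; overall: (y*((9+z)*(2+(16*8)))) -> (y*((9+z)*(2+128)))
Step 8: at RR: (2+128) -> 130; overall: (y*((9+z)*(2+128))) -> (y*((9+z)*130))
Fixed point: (y*((9+z)*130))

Answer: (y*((9+z)*130))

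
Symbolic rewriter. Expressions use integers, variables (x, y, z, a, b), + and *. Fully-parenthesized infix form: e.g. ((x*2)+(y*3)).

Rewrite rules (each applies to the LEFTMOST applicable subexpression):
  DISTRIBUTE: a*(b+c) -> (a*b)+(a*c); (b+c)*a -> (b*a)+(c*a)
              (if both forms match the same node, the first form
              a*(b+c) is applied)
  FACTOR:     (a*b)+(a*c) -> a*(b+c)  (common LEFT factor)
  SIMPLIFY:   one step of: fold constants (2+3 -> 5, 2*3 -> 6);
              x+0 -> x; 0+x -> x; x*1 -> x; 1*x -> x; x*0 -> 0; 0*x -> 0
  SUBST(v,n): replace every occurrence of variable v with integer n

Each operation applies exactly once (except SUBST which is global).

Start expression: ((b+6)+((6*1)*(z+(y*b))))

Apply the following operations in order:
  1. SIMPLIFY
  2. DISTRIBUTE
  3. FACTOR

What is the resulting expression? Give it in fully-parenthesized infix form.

Start: ((b+6)+((6*1)*(z+(y*b))))
Apply SIMPLIFY at RL (target: (6*1)): ((b+6)+((6*1)*(z+(y*b)))) -> ((b+6)+(6*(z+(y*b))))
Apply DISTRIBUTE at R (target: (6*(z+(y*b)))): ((b+6)+(6*(z+(y*b)))) -> ((b+6)+((6*z)+(6*(y*b))))
Apply FACTOR at R (target: ((6*z)+(6*(y*b)))): ((b+6)+((6*z)+(6*(y*b)))) -> ((b+6)+(6*(z+(y*b))))

Answer: ((b+6)+(6*(z+(y*b))))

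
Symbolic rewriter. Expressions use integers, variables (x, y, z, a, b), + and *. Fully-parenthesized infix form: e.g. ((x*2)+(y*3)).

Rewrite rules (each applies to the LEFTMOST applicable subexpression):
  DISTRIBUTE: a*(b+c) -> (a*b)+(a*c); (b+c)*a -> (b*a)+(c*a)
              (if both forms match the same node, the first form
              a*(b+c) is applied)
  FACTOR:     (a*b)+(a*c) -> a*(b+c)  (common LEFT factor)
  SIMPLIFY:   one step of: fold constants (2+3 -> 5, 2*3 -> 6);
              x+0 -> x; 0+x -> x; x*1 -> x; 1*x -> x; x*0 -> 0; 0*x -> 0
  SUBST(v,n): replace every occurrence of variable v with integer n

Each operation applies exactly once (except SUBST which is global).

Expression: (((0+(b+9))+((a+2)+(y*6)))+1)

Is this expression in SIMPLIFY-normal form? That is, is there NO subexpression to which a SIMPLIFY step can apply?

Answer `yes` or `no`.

Expression: (((0+(b+9))+((a+2)+(y*6)))+1)
Scanning for simplifiable subexpressions (pre-order)...
  at root: (((0+(b+9))+((a+2)+(y*6)))+1) (not simplifiable)
  at L: ((0+(b+9))+((a+2)+(y*6))) (not simplifiable)
  at LL: (0+(b+9)) (SIMPLIFIABLE)
  at LLR: (b+9) (not simplifiable)
  at LR: ((a+2)+(y*6)) (not simplifiable)
  at LRL: (a+2) (not simplifiable)
  at LRR: (y*6) (not simplifiable)
Found simplifiable subexpr at path LL: (0+(b+9))
One SIMPLIFY step would give: (((b+9)+((a+2)+(y*6)))+1)
-> NOT in normal form.

Answer: no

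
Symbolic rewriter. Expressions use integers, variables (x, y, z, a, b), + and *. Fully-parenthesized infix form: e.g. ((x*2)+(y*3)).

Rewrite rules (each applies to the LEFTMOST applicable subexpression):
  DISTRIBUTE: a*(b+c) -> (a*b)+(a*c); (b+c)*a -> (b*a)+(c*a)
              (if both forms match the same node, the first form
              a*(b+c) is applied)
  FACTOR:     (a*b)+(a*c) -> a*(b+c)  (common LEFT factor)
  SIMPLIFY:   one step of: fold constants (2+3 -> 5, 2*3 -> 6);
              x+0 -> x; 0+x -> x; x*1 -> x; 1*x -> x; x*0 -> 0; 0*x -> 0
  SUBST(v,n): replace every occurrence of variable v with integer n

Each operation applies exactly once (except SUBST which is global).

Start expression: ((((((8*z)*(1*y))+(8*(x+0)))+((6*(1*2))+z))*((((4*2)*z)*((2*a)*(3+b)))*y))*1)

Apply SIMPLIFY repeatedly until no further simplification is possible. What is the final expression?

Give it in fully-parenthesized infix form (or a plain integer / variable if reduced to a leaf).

Answer: (((((8*z)*y)+(8*x))+(12+z))*(((8*z)*((2*a)*(3+b)))*y))

Derivation:
Start: ((((((8*z)*(1*y))+(8*(x+0)))+((6*(1*2))+z))*((((4*2)*z)*((2*a)*(3+b)))*y))*1)
Step 1: at root: ((((((8*z)*(1*y))+(8*(x+0)))+((6*(1*2))+z))*((((4*2)*z)*((2*a)*(3+b)))*y))*1) -> (((((8*z)*(1*y))+(8*(x+0)))+((6*(1*2))+z))*((((4*2)*z)*((2*a)*(3+b)))*y)); overall: ((((((8*z)*(1*y))+(8*(x+0)))+((6*(1*2))+z))*((((4*2)*z)*((2*a)*(3+b)))*y))*1) -> (((((8*z)*(1*y))+(8*(x+0)))+((6*(1*2))+z))*((((4*2)*z)*((2*a)*(3+b)))*y))
Step 2: at LLLR: (1*y) -> y; overall: (((((8*z)*(1*y))+(8*(x+0)))+((6*(1*2))+z))*((((4*2)*z)*((2*a)*(3+b)))*y)) -> (((((8*z)*y)+(8*(x+0)))+((6*(1*2))+z))*((((4*2)*z)*((2*a)*(3+b)))*y))
Step 3: at LLRR: (x+0) -> x; overall: (((((8*z)*y)+(8*(x+0)))+((6*(1*2))+z))*((((4*2)*z)*((2*a)*(3+b)))*y)) -> (((((8*z)*y)+(8*x))+((6*(1*2))+z))*((((4*2)*z)*((2*a)*(3+b)))*y))
Step 4: at LRLR: (1*2) -> 2; overall: (((((8*z)*y)+(8*x))+((6*(1*2))+z))*((((4*2)*z)*((2*a)*(3+b)))*y)) -> (((((8*z)*y)+(8*x))+((6*2)+z))*((((4*2)*z)*((2*a)*(3+b)))*y))
Step 5: at LRL: (6*2) -> 12; overall: (((((8*z)*y)+(8*x))+((6*2)+z))*((((4*2)*z)*((2*a)*(3+b)))*y)) -> (((((8*z)*y)+(8*x))+(12+z))*((((4*2)*z)*((2*a)*(3+b)))*y))
Step 6: at RLLL: (4*2) -> 8; overall: (((((8*z)*y)+(8*x))+(12+z))*((((4*2)*z)*((2*a)*(3+b)))*y)) -> (((((8*z)*y)+(8*x))+(12+z))*(((8*z)*((2*a)*(3+b)))*y))
Fixed point: (((((8*z)*y)+(8*x))+(12+z))*(((8*z)*((2*a)*(3+b)))*y))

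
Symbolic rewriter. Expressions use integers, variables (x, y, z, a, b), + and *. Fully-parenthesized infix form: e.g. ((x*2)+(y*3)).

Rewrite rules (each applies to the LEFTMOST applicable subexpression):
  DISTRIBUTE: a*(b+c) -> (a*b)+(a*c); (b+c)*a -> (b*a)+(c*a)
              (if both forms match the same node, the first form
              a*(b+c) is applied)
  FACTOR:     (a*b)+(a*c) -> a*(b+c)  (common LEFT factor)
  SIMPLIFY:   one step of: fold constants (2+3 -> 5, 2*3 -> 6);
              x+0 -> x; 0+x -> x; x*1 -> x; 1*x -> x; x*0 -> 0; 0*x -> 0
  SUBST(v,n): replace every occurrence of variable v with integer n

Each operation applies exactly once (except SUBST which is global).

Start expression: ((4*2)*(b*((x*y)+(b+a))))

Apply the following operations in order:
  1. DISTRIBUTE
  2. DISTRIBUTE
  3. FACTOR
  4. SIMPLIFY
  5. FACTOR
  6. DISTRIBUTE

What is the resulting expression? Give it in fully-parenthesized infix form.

Answer: (8*((b*(x*y))+(b*(b+a))))

Derivation:
Start: ((4*2)*(b*((x*y)+(b+a))))
Apply DISTRIBUTE at R (target: (b*((x*y)+(b+a)))): ((4*2)*(b*((x*y)+(b+a)))) -> ((4*2)*((b*(x*y))+(b*(b+a))))
Apply DISTRIBUTE at root (target: ((4*2)*((b*(x*y))+(b*(b+a))))): ((4*2)*((b*(x*y))+(b*(b+a)))) -> (((4*2)*(b*(x*y)))+((4*2)*(b*(b+a))))
Apply FACTOR at root (target: (((4*2)*(b*(x*y)))+((4*2)*(b*(b+a))))): (((4*2)*(b*(x*y)))+((4*2)*(b*(b+a)))) -> ((4*2)*((b*(x*y))+(b*(b+a))))
Apply SIMPLIFY at L (target: (4*2)): ((4*2)*((b*(x*y))+(b*(b+a)))) -> (8*((b*(x*y))+(b*(b+a))))
Apply FACTOR at R (target: ((b*(x*y))+(b*(b+a)))): (8*((b*(x*y))+(b*(b+a)))) -> (8*(b*((x*y)+(b+a))))
Apply DISTRIBUTE at R (target: (b*((x*y)+(b+a)))): (8*(b*((x*y)+(b+a)))) -> (8*((b*(x*y))+(b*(b+a))))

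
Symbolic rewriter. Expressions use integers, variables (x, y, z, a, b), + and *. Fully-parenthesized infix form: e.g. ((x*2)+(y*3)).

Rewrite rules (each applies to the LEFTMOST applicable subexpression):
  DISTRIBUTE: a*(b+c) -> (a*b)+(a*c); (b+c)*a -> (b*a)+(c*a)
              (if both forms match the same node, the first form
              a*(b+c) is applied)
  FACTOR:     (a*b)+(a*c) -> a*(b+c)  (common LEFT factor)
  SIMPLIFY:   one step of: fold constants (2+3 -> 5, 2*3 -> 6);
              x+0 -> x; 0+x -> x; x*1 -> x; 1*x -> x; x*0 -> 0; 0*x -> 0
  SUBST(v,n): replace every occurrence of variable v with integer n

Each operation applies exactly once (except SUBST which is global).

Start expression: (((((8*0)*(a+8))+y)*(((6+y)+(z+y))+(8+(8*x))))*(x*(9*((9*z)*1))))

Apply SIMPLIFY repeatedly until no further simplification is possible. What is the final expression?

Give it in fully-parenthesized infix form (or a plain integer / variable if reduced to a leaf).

Start: (((((8*0)*(a+8))+y)*(((6+y)+(z+y))+(8+(8*x))))*(x*(9*((9*z)*1))))
Step 1: at LLLL: (8*0) -> 0; overall: (((((8*0)*(a+8))+y)*(((6+y)+(z+y))+(8+(8*x))))*(x*(9*((9*z)*1)))) -> ((((0*(a+8))+y)*(((6+y)+(z+y))+(8+(8*x))))*(x*(9*((9*z)*1))))
Step 2: at LLL: (0*(a+8)) -> 0; overall: ((((0*(a+8))+y)*(((6+y)+(z+y))+(8+(8*x))))*(x*(9*((9*z)*1)))) -> (((0+y)*(((6+y)+(z+y))+(8+(8*x))))*(x*(9*((9*z)*1))))
Step 3: at LL: (0+y) -> y; overall: (((0+y)*(((6+y)+(z+y))+(8+(8*x))))*(x*(9*((9*z)*1)))) -> ((y*(((6+y)+(z+y))+(8+(8*x))))*(x*(9*((9*z)*1))))
Step 4: at RRR: ((9*z)*1) -> (9*z); overall: ((y*(((6+y)+(z+y))+(8+(8*x))))*(x*(9*((9*z)*1)))) -> ((y*(((6+y)+(z+y))+(8+(8*x))))*(x*(9*(9*z))))
Fixed point: ((y*(((6+y)+(z+y))+(8+(8*x))))*(x*(9*(9*z))))

Answer: ((y*(((6+y)+(z+y))+(8+(8*x))))*(x*(9*(9*z))))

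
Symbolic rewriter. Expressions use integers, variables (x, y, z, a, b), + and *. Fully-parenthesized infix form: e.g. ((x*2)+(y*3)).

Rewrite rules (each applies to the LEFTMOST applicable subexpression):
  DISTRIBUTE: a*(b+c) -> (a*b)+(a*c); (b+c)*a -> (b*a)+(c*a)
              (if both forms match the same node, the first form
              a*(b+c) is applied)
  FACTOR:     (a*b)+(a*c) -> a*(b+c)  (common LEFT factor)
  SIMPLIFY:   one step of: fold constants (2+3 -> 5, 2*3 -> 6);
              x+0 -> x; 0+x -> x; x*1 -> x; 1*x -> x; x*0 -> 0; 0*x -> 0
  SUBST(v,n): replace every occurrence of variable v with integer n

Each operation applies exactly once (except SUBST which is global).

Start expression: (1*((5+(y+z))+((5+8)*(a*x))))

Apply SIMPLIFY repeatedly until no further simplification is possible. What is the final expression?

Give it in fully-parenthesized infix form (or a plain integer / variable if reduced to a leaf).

Start: (1*((5+(y+z))+((5+8)*(a*x))))
Step 1: at root: (1*((5+(y+z))+((5+8)*(a*x)))) -> ((5+(y+z))+((5+8)*(a*x))); overall: (1*((5+(y+z))+((5+8)*(a*x)))) -> ((5+(y+z))+((5+8)*(a*x)))
Step 2: at RL: (5+8) -> 13; overall: ((5+(y+z))+((5+8)*(a*x))) -> ((5+(y+z))+(13*(a*x)))
Fixed point: ((5+(y+z))+(13*(a*x)))

Answer: ((5+(y+z))+(13*(a*x)))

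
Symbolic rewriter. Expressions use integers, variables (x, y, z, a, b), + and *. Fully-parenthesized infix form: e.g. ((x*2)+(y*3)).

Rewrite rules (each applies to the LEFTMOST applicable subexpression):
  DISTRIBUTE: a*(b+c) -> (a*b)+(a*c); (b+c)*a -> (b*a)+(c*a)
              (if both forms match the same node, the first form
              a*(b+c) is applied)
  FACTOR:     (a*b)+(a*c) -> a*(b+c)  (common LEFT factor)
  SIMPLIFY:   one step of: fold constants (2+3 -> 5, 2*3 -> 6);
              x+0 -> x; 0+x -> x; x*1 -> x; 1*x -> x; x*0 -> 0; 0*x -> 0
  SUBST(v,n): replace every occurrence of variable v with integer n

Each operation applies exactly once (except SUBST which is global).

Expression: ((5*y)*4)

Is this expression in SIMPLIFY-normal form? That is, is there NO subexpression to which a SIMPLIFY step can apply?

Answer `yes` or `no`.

Answer: yes

Derivation:
Expression: ((5*y)*4)
Scanning for simplifiable subexpressions (pre-order)...
  at root: ((5*y)*4) (not simplifiable)
  at L: (5*y) (not simplifiable)
Result: no simplifiable subexpression found -> normal form.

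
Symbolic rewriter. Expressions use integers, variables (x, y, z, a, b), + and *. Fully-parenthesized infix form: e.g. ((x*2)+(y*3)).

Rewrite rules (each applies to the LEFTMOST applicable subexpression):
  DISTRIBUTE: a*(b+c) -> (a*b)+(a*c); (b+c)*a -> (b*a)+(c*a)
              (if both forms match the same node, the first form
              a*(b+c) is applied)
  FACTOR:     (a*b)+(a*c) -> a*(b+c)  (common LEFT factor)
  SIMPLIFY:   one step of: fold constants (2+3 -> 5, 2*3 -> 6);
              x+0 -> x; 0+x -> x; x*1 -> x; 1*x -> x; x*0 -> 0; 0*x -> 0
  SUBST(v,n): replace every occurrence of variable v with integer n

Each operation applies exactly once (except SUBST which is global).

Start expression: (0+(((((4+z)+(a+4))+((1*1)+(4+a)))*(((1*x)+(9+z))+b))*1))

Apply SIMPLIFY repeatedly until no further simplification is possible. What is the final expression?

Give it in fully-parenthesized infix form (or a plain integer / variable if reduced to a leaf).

Answer: ((((4+z)+(a+4))+(1+(4+a)))*((x+(9+z))+b))

Derivation:
Start: (0+(((((4+z)+(a+4))+((1*1)+(4+a)))*(((1*x)+(9+z))+b))*1))
Step 1: at root: (0+(((((4+z)+(a+4))+((1*1)+(4+a)))*(((1*x)+(9+z))+b))*1)) -> (((((4+z)+(a+4))+((1*1)+(4+a)))*(((1*x)+(9+z))+b))*1); overall: (0+(((((4+z)+(a+4))+((1*1)+(4+a)))*(((1*x)+(9+z))+b))*1)) -> (((((4+z)+(a+4))+((1*1)+(4+a)))*(((1*x)+(9+z))+b))*1)
Step 2: at root: (((((4+z)+(a+4))+((1*1)+(4+a)))*(((1*x)+(9+z))+b))*1) -> ((((4+z)+(a+4))+((1*1)+(4+a)))*(((1*x)+(9+z))+b)); overall: (((((4+z)+(a+4))+((1*1)+(4+a)))*(((1*x)+(9+z))+b))*1) -> ((((4+z)+(a+4))+((1*1)+(4+a)))*(((1*x)+(9+z))+b))
Step 3: at LRL: (1*1) -> 1; overall: ((((4+z)+(a+4))+((1*1)+(4+a)))*(((1*x)+(9+z))+b)) -> ((((4+z)+(a+4))+(1+(4+a)))*(((1*x)+(9+z))+b))
Step 4: at RLL: (1*x) -> x; overall: ((((4+z)+(a+4))+(1+(4+a)))*(((1*x)+(9+z))+b)) -> ((((4+z)+(a+4))+(1+(4+a)))*((x+(9+z))+b))
Fixed point: ((((4+z)+(a+4))+(1+(4+a)))*((x+(9+z))+b))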